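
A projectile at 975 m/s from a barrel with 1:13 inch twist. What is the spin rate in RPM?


twist_m = 13*0.0254 = 0.3302 m
spin = v/twist = 975/0.3302 = 2952.756 rev/s
RPM = spin*60 = 2952.756*60 ≈ 177165 RPM

177165 RPM


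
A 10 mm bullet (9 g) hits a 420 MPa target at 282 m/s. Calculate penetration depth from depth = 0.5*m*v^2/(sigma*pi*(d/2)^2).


A = pi*(d/2)^2 = pi*(10/2)^2 = 78.5398 mm^2
E = 0.5*m*v^2 = 0.5*0.009*282^2 = 357.858 J
depth = E/(sigma*A) = 357.858 J / (420 MPa * 78.5398 mm^2) = 357.858/(420 * 78.5398) m = 0.0108485 m ≈ 10.85 mm

10.85 mm


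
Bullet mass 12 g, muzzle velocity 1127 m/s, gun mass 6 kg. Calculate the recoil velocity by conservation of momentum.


v_recoil = m_p * v_p / m_gun = 0.012 * 1127 / 6 = 2.254 m/s

2.254 m/s


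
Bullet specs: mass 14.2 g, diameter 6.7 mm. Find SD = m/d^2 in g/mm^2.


SD = m/d^2 = 14.2/6.7^2 = 0.3163 g/mm^2

0.3163 g/mm^2


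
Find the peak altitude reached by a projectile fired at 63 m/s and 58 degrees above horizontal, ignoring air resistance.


H = (v0*sin(theta))^2 / (2g) = (63*sin(58°))^2 / (2*9.81) = 145.5 m

145.5 m


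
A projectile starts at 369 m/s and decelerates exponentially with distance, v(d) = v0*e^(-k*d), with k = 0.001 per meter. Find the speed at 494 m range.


v = v0*exp(-k*d) = 369*exp(-0.001*494) = 225.2 m/s

225.2 m/s


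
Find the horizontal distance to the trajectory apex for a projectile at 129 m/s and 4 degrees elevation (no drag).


R = v0^2*sin(2*theta)/g = 129^2*sin(2*4°)/9.81 = 236.084 m
apex_dist = R/2 = 236.084/2 = 118 m

118 m


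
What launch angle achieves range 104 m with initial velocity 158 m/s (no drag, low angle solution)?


sin(2*theta) = R*g/v0^2 = 104*9.81/158^2 = 0.0408685, theta = arcsin(0.0408685)/2 = 1.171°

1.171 degrees


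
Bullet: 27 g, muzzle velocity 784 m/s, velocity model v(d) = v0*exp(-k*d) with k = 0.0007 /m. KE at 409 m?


v = v0*exp(-k*d) = 784*exp(-0.0007*409) = 588.813 m/s
E = 0.5*m*v^2 = 0.5*0.027*588.813^2 = 4680 J

4680 J


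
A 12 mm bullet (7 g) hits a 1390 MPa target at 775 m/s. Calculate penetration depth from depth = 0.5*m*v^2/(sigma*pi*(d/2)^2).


A = pi*(d/2)^2 = pi*(12/2)^2 = 113.097 mm^2
E = 0.5*m*v^2 = 0.5*0.007*775^2 = 2102.19 J
depth = E/(sigma*A) = 2102.19 J / (1390 MPa * 113.097 mm^2) = 2102.19/(1390 * 113.097) m = 0.0133722 m ≈ 13.37 mm

13.37 mm


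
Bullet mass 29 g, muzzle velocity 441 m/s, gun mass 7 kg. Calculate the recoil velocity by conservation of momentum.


v_recoil = m_p * v_p / m_gun = 0.029 * 441 / 7 = 1.827 m/s

1.827 m/s


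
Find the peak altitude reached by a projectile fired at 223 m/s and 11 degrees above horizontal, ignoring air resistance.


H = (v0*sin(theta))^2 / (2g) = (223*sin(11°))^2 / (2*9.81) = 92.28 m

92.28 m


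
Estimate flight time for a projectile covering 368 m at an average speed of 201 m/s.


t = d/v = 368/201 = 1.831 s

1.831 s


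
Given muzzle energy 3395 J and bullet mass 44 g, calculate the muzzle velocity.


v = sqrt(2*E/m) = sqrt(2*3395/0.044) = 392.8 m/s

392.8 m/s


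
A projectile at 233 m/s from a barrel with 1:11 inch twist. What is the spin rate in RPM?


twist_m = 11*0.0254 = 0.2794 m
spin = v/twist = 233/0.2794 = 833.9298 rev/s
RPM = spin*60 = 833.9298*60 ≈ 50036 RPM

50036 RPM


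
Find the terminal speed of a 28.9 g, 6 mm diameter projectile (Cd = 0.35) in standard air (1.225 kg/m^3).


A = pi*(d/2)^2 = pi*(6/2000)^2 = 2.82743e-05 m^2
vt = sqrt(2mg/(Cd*rho*A)) = sqrt(2*0.0289*9.81/(0.35 * 1.225 * 2.82743e-05)) = 216.3 m/s

216.3 m/s


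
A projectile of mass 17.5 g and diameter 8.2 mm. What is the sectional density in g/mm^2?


SD = m/d^2 = 17.5/8.2^2 = 0.2603 g/mm^2

0.2603 g/mm^2


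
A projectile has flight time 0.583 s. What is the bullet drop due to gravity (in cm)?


drop = 0.5*g*t^2 = 0.5*9.81*0.583^2 = 1.66716 m ≈ 166.7 cm

166.7 cm


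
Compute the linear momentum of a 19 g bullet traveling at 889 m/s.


p = m*v = 0.019*889 = 16.89 kg·m/s

16.89 kg·m/s


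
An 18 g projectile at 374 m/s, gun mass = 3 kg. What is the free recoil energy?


v_r = m_p*v_p/m_gun = 0.018*374/3 = 2.244 m/s, E_r = 0.5*m_gun*v_r^2 = 0.5*3*2.244^2 = 7.553 J

7.553 J


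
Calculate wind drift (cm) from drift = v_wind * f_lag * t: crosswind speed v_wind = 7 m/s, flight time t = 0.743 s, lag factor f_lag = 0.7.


drift = v_wind * lag * t = 7 * 0.7 * 0.743 = 3.6407 m ≈ 364.1 cm

364.1 cm


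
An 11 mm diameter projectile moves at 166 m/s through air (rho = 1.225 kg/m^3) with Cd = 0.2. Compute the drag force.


A = pi*(d/2)^2 = pi*(11/2000)^2 = 9.50332e-05 m^2
Fd = 0.5*Cd*rho*A*v^2 = 0.5*0.2*1.225*9.50332e-05*166^2 = 0.3208 N

0.3208 N


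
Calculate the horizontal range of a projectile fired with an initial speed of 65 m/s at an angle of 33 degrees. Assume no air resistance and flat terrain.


R = v0^2 * sin(2*theta) / g = 65^2 * sin(2*33°) / 9.81 = 393.4 m

393.4 m


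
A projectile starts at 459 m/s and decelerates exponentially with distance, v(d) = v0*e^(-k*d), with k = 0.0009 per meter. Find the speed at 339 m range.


v = v0*exp(-k*d) = 459*exp(-0.0009*339) = 338.3 m/s

338.3 m/s


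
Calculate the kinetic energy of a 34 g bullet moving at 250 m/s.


E = 0.5*m*v^2 = 0.5*0.034*250^2 = 1062 J

1062 J


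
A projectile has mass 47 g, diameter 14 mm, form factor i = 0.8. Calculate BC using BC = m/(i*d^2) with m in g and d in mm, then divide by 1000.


BC = m/(i*d^2*1000) = 47/(0.8 * 14^2 * 1000) = 0.0002997

0.0002997


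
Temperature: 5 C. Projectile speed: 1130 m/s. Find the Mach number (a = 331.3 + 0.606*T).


a = 331.3 + 0.606*(5) = 334.33 m/s
M = v/a = 1130/334.33 = 3.38

3.38


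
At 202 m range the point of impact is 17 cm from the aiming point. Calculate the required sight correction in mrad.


1 mrad subtends 1 cm per 10 m of range, so adj = error_cm / (dist_m / 10) = 17 / (202/10) = 0.8416 mrad

0.8416 mrad


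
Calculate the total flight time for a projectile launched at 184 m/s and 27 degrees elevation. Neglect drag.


T = 2*v0*sin(theta)/g = 2*184*sin(27°)/9.81 = 17.03 s

17.03 s


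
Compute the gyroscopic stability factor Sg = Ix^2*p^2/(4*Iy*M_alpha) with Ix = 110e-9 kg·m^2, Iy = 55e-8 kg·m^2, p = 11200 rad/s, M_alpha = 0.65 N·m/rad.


Sg = Ix^2 * p^2 / (4 * Iy * M_alpha) = (110e-9)^2 * 11200^2 / (4 * 55e-8 * 0.65) = 1.061

1.061


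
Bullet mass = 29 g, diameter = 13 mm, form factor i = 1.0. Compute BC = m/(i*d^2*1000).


BC = m/(i*d^2*1000) = 29/(1.0 * 13^2 * 1000) = 0.0001716

0.0001716


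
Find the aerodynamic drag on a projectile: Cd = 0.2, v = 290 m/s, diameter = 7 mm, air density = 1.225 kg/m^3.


A = pi*(d/2)^2 = pi*(7/2000)^2 = 3.84845e-05 m^2
Fd = 0.5*Cd*rho*A*v^2 = 0.5*0.2*1.225*3.84845e-05*290^2 = 0.3965 N

0.3965 N


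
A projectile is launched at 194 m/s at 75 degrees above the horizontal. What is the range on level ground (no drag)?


R = v0^2 * sin(2*theta) / g = 194^2 * sin(2*75°) / 9.81 = 1918 m

1918 m


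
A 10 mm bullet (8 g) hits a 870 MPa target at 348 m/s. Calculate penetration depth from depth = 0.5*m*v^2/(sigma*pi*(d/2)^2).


A = pi*(d/2)^2 = pi*(10/2)^2 = 78.5398 mm^2
E = 0.5*m*v^2 = 0.5*0.008*348^2 = 484.416 J
depth = E/(sigma*A) = 484.416 J / (870 MPa * 78.5398 mm^2) = 484.416/(870 * 78.5398) m = 0.0070894 m ≈ 7.089 mm

7.089 mm


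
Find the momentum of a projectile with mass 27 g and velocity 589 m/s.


p = m*v = 0.027*589 = 15.9 kg·m/s

15.9 kg·m/s


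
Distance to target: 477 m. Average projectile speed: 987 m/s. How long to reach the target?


t = d/v = 477/987 = 0.4833 s

0.4833 s


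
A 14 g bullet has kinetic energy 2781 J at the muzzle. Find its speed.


v = sqrt(2*E/m) = sqrt(2*2781/0.014) = 630.3 m/s

630.3 m/s


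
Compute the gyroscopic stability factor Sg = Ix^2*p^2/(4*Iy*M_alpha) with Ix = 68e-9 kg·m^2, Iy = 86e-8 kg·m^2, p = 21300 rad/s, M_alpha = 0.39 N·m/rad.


Sg = Ix^2 * p^2 / (4 * Iy * M_alpha) = (68e-9)^2 * 21300^2 / (4 * 86e-8 * 0.39) = 1.564

1.564


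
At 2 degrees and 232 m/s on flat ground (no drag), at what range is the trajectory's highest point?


R = v0^2*sin(2*theta)/g = 232^2*sin(2*2°)/9.81 = 382.729 m
apex_dist = R/2 = 382.729/2 = 191.4 m

191.4 m


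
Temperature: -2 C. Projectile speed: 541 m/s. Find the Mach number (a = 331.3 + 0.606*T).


a = 331.3 + 0.606*(-2) = 330.088 m/s
M = v/a = 541/330.088 = 1.639

1.639


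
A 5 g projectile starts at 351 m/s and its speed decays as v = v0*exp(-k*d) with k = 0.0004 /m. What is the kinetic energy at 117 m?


v = v0*exp(-k*d) = 351*exp(-0.0004*117) = 334.952 m/s
E = 0.5*m*v^2 = 0.5*0.005*334.952^2 = 280.5 J

280.5 J


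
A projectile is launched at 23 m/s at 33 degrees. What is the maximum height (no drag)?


H = (v0*sin(theta))^2 / (2g) = (23*sin(33°))^2 / (2*9.81) = 7.998 m

7.998 m


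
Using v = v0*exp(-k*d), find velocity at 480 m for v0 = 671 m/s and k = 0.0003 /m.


v = v0*exp(-k*d) = 671*exp(-0.0003*480) = 581 m/s

581 m/s


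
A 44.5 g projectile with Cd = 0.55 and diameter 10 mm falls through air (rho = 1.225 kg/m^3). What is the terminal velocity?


A = pi*(d/2)^2 = pi*(10/2000)^2 = 7.85398e-05 m^2
vt = sqrt(2mg/(Cd*rho*A)) = sqrt(2*0.0445*9.81/(0.55 * 1.225 * 7.85398e-05)) = 128.5 m/s

128.5 m/s


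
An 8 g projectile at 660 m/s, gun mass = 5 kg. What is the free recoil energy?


v_r = m_p*v_p/m_gun = 0.008*660/5 = 1.056 m/s, E_r = 0.5*m_gun*v_r^2 = 0.5*5*1.056^2 = 2.788 J

2.788 J


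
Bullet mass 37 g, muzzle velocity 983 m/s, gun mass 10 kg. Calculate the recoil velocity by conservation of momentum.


v_recoil = m_p * v_p / m_gun = 0.037 * 983 / 10 = 3.637 m/s

3.637 m/s


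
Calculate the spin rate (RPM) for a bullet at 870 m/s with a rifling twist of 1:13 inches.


twist_m = 13*0.0254 = 0.3302 m
spin = v/twist = 870/0.3302 = 2634.767 rev/s
RPM = spin*60 = 2634.767*60 ≈ 158086 RPM

158086 RPM


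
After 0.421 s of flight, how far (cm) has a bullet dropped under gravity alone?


drop = 0.5*g*t^2 = 0.5*9.81*0.421^2 = 0.869367 m ≈ 86.94 cm

86.94 cm


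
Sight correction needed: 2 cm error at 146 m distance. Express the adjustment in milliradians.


1 mrad subtends 1 cm per 10 m of range, so adj = error_cm / (dist_m / 10) = 2 / (146/10) = 0.137 mrad

0.137 mrad


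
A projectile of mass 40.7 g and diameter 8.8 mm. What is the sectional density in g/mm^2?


SD = m/d^2 = 40.7/8.8^2 = 0.5256 g/mm^2

0.5256 g/mm^2


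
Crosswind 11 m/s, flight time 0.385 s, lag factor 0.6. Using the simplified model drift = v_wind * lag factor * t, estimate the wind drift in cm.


drift = v_wind * lag * t = 11 * 0.6 * 0.385 = 2.541 m ≈ 254.1 cm

254.1 cm


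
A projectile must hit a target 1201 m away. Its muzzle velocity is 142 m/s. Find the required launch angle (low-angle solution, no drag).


sin(2*theta) = R*g/v0^2 = 1201*9.81/142^2 = 0.584299, theta = arcsin(0.584299)/2 = 17.88°

17.88 degrees


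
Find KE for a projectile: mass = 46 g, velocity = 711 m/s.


E = 0.5*m*v^2 = 0.5*0.046*711^2 = 11627 J

11627 J


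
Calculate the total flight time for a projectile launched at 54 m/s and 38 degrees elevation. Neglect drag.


T = 2*v0*sin(theta)/g = 2*54*sin(38°)/9.81 = 6.778 s

6.778 s


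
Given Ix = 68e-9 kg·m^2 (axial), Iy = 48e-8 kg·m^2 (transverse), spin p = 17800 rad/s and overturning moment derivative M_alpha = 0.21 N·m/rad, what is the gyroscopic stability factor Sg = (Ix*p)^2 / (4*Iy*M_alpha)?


Sg = Ix^2 * p^2 / (4 * Iy * M_alpha) = (68e-9)^2 * 17800^2 / (4 * 48e-8 * 0.21) = 3.634

3.634


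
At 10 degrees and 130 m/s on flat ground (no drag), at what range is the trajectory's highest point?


R = v0^2*sin(2*theta)/g = 130^2*sin(2*10°)/9.81 = 589.209 m
apex_dist = R/2 = 589.209/2 = 294.6 m

294.6 m


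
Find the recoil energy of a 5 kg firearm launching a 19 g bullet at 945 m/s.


v_r = m_p*v_p/m_gun = 0.019*945/5 = 3.591 m/s, E_r = 0.5*m_gun*v_r^2 = 0.5*5*3.591^2 = 32.24 J

32.24 J


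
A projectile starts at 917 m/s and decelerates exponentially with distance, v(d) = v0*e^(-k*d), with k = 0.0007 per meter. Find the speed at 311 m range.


v = v0*exp(-k*d) = 917*exp(-0.0007*311) = 737.6 m/s

737.6 m/s


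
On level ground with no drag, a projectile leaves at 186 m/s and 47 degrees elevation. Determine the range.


R = v0^2 * sin(2*theta) / g = 186^2 * sin(2*47°) / 9.81 = 3518 m

3518 m


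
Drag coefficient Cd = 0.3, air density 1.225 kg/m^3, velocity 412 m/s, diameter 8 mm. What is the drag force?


A = pi*(d/2)^2 = pi*(8/2000)^2 = 5.02655e-05 m^2
Fd = 0.5*Cd*rho*A*v^2 = 0.5*0.3*1.225*5.02655e-05*412^2 = 1.568 N

1.568 N


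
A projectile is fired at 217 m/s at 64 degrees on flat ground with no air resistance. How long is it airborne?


T = 2*v0*sin(theta)/g = 2*217*sin(64°)/9.81 = 39.76 s

39.76 s


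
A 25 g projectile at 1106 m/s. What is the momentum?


p = m*v = 0.025*1106 = 27.65 kg·m/s

27.65 kg·m/s


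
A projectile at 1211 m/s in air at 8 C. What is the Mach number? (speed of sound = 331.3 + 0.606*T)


a = 331.3 + 0.606*(8) = 336.148 m/s
M = v/a = 1211/336.148 = 3.603

3.603


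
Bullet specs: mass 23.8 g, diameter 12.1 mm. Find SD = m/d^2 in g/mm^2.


SD = m/d^2 = 23.8/12.1^2 = 0.1626 g/mm^2

0.1626 g/mm^2


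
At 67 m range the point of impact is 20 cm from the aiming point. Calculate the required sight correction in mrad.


1 mrad subtends 1 cm per 10 m of range, so adj = error_cm / (dist_m / 10) = 20 / (67/10) = 2.985 mrad

2.985 mrad


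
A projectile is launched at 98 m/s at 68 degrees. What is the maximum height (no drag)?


H = (v0*sin(theta))^2 / (2g) = (98*sin(68°))^2 / (2*9.81) = 420.8 m

420.8 m


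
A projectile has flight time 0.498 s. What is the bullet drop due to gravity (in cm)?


drop = 0.5*g*t^2 = 0.5*9.81*0.498^2 = 1.21646 m ≈ 121.6 cm

121.6 cm


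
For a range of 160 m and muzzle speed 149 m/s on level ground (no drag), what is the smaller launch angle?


sin(2*theta) = R*g/v0^2 = 160*9.81/149^2 = 0.0706995, theta = arcsin(0.0706995)/2 = 2.027°

2.027 degrees


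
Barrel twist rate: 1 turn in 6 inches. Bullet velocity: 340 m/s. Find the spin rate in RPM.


twist_m = 6*0.0254 = 0.1524 m
spin = v/twist = 340/0.1524 = 2230.971 rev/s
RPM = spin*60 = 2230.971*60 ≈ 133858 RPM

133858 RPM


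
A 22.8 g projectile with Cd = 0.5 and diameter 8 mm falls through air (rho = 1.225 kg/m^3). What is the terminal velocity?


A = pi*(d/2)^2 = pi*(8/2000)^2 = 5.02655e-05 m^2
vt = sqrt(2mg/(Cd*rho*A)) = sqrt(2*0.0228*9.81/(0.5 * 1.225 * 5.02655e-05)) = 120.5 m/s

120.5 m/s


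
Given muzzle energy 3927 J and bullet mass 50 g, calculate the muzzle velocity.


v = sqrt(2*E/m) = sqrt(2*3927/0.05) = 396.3 m/s

396.3 m/s


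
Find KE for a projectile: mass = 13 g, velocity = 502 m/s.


E = 0.5*m*v^2 = 0.5*0.013*502^2 = 1638 J

1638 J


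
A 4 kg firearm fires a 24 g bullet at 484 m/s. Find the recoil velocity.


v_recoil = m_p * v_p / m_gun = 0.024 * 484 / 4 = 2.904 m/s

2.904 m/s


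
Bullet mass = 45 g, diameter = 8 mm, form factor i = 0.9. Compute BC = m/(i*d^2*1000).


BC = m/(i*d^2*1000) = 45/(0.9 * 8^2 * 1000) = 0.0007813

0.0007813


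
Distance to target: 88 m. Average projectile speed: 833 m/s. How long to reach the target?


t = d/v = 88/833 = 0.1056 s

0.1056 s


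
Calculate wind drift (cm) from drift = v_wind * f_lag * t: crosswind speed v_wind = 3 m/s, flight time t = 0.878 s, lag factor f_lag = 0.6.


drift = v_wind * lag * t = 3 * 0.6 * 0.878 = 1.5804 m ≈ 158 cm

158 cm


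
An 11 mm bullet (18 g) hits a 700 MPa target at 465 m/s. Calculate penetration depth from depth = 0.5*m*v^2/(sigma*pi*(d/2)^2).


A = pi*(d/2)^2 = pi*(11/2)^2 = 95.0332 mm^2
E = 0.5*m*v^2 = 0.5*0.018*465^2 = 1946.02 J
depth = E/(sigma*A) = 1946.02 J / (700 MPa * 95.0332 mm^2) = 1946.02/(700 * 95.0332) m = 0.0292533 m ≈ 29.25 mm

29.25 mm


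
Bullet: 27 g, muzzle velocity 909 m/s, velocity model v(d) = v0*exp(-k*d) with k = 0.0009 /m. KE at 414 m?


v = v0*exp(-k*d) = 909*exp(-0.0009*414) = 626.247 m/s
E = 0.5*m*v^2 = 0.5*0.027*626.247^2 = 5295 J

5295 J


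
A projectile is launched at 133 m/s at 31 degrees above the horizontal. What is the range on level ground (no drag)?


R = v0^2 * sin(2*theta) / g = 133^2 * sin(2*31°) / 9.81 = 1592 m

1592 m


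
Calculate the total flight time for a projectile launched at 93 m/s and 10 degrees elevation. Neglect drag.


T = 2*v0*sin(theta)/g = 2*93*sin(10°)/9.81 = 3.292 s

3.292 s


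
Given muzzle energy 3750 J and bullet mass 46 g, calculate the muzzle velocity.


v = sqrt(2*E/m) = sqrt(2*3750/0.046) = 403.8 m/s

403.8 m/s


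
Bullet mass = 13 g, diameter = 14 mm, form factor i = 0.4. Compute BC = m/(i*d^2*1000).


BC = m/(i*d^2*1000) = 13/(0.4 * 14^2 * 1000) = 0.0001658

0.0001658


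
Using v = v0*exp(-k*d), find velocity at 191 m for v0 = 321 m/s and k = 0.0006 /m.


v = v0*exp(-k*d) = 321*exp(-0.0006*191) = 286.2 m/s

286.2 m/s


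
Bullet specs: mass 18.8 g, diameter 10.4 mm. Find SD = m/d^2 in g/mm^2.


SD = m/d^2 = 18.8/10.4^2 = 0.1738 g/mm^2

0.1738 g/mm^2


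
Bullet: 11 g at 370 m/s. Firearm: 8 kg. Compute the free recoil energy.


v_r = m_p*v_p/m_gun = 0.011*370/8 = 0.50875 m/s, E_r = 0.5*m_gun*v_r^2 = 0.5*8*0.50875^2 = 1.035 J

1.035 J


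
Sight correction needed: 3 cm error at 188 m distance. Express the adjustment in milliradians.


1 mrad subtends 1 cm per 10 m of range, so adj = error_cm / (dist_m / 10) = 3 / (188/10) = 0.1596 mrad

0.1596 mrad


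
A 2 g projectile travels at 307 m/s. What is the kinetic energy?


E = 0.5*m*v^2 = 0.5*0.002*307^2 = 94.25 J

94.25 J


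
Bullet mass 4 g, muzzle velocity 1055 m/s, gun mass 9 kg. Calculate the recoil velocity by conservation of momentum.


v_recoil = m_p * v_p / m_gun = 0.004 * 1055 / 9 = 0.4689 m/s

0.4689 m/s


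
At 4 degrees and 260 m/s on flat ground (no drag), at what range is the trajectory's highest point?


R = v0^2*sin(2*theta)/g = 260^2*sin(2*4°)/9.81 = 959.032 m
apex_dist = R/2 = 959.032/2 = 479.5 m

479.5 m


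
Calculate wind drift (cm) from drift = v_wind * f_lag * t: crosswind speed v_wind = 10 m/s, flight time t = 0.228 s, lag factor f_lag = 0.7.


drift = v_wind * lag * t = 10 * 0.7 * 0.228 = 1.596 m ≈ 159.6 cm

159.6 cm


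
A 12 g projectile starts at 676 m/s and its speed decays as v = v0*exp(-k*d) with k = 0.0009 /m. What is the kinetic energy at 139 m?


v = v0*exp(-k*d) = 676*exp(-0.0009*139) = 596.508 m/s
E = 0.5*m*v^2 = 0.5*0.012*596.508^2 = 2135 J

2135 J


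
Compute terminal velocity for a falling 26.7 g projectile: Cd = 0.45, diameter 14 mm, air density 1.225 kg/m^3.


A = pi*(d/2)^2 = pi*(14/2000)^2 = 1.53938e-04 m^2
vt = sqrt(2mg/(Cd*rho*A)) = sqrt(2*0.0267*9.81/(0.45 * 1.225 * 1.53938e-04)) = 78.57 m/s

78.57 m/s


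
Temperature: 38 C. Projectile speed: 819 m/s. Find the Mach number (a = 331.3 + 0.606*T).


a = 331.3 + 0.606*(38) = 354.328 m/s
M = v/a = 819/354.328 = 2.311

2.311


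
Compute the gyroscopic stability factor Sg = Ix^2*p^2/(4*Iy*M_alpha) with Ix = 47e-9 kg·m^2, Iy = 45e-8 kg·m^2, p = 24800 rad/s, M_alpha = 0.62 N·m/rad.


Sg = Ix^2 * p^2 / (4 * Iy * M_alpha) = (47e-9)^2 * 24800^2 / (4 * 45e-8 * 0.62) = 1.217

1.217


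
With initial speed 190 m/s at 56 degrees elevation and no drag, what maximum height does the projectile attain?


H = (v0*sin(theta))^2 / (2g) = (190*sin(56°))^2 / (2*9.81) = 1265 m

1265 m


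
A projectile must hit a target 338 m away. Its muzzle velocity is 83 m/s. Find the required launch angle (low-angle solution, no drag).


sin(2*theta) = R*g/v0^2 = 338*9.81/83^2 = 0.481315, theta = arcsin(0.481315)/2 = 14.39°

14.39 degrees


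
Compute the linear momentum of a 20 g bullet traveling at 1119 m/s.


p = m*v = 0.02*1119 = 22.38 kg·m/s

22.38 kg·m/s


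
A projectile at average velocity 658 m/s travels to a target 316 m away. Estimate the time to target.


t = d/v = 316/658 = 0.4802 s

0.4802 s


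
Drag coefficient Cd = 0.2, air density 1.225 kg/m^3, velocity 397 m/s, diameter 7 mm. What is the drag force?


A = pi*(d/2)^2 = pi*(7/2000)^2 = 3.84845e-05 m^2
Fd = 0.5*Cd*rho*A*v^2 = 0.5*0.2*1.225*3.84845e-05*397^2 = 0.743 N

0.743 N


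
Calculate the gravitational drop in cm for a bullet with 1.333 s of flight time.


drop = 0.5*g*t^2 = 0.5*9.81*1.333^2 = 8.71564 m ≈ 871.6 cm

871.6 cm


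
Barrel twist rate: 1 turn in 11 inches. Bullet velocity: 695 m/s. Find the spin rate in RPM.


twist_m = 11*0.0254 = 0.2794 m
spin = v/twist = 695/0.2794 = 2487.473 rev/s
RPM = spin*60 = 2487.473*60 ≈ 149248 RPM

149248 RPM


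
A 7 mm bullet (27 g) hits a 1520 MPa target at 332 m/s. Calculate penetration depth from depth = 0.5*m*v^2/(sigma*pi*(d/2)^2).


A = pi*(d/2)^2 = pi*(7/2)^2 = 38.4845 mm^2
E = 0.5*m*v^2 = 0.5*0.027*332^2 = 1488.02 J
depth = E/(sigma*A) = 1488.02 J / (1520 MPa * 38.4845 mm^2) = 1488.02/(1520 * 38.4845) m = 0.0254378 m ≈ 25.44 mm

25.44 mm


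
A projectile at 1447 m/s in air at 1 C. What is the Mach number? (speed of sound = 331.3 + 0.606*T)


a = 331.3 + 0.606*(1) = 331.906 m/s
M = v/a = 1447/331.906 = 4.36

4.36


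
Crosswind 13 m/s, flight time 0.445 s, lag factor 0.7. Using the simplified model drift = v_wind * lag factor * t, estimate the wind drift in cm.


drift = v_wind * lag * t = 13 * 0.7 * 0.445 = 4.0495 m ≈ 404.9 cm

404.9 cm


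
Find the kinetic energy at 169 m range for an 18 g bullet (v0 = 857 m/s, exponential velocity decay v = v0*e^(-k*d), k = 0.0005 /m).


v = v0*exp(-k*d) = 857*exp(-0.0005*169) = 787.559 m/s
E = 0.5*m*v^2 = 0.5*0.018*787.559^2 = 5582 J

5582 J


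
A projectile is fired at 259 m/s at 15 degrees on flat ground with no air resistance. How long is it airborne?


T = 2*v0*sin(theta)/g = 2*259*sin(15°)/9.81 = 13.67 s

13.67 s


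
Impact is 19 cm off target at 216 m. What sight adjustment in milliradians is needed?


1 mrad subtends 1 cm per 10 m of range, so adj = error_cm / (dist_m / 10) = 19 / (216/10) = 0.8796 mrad

0.8796 mrad


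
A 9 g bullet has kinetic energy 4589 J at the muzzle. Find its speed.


v = sqrt(2*E/m) = sqrt(2*4589/0.009) = 1010 m/s

1010 m/s


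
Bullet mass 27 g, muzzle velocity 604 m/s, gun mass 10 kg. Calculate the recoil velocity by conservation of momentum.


v_recoil = m_p * v_p / m_gun = 0.027 * 604 / 10 = 1.631 m/s

1.631 m/s


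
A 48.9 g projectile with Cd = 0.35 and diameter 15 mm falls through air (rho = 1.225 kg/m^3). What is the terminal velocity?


A = pi*(d/2)^2 = pi*(15/2000)^2 = 1.76715e-04 m^2
vt = sqrt(2mg/(Cd*rho*A)) = sqrt(2*0.0489*9.81/(0.35 * 1.225 * 1.76715e-04)) = 112.5 m/s

112.5 m/s


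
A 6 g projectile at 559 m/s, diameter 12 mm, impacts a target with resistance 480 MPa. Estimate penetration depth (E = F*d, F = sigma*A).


A = pi*(d/2)^2 = pi*(12/2)^2 = 113.097 mm^2
E = 0.5*m*v^2 = 0.5*0.006*559^2 = 937.443 J
depth = E/(sigma*A) = 937.443 J / (480 MPa * 113.097 mm^2) = 937.443/(480 * 113.097) m = 0.0172684 m ≈ 17.27 mm

17.27 mm


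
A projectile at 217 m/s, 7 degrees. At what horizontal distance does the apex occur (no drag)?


R = v0^2*sin(2*theta)/g = 217^2*sin(2*7°)/9.81 = 1161.25 m
apex_dist = R/2 = 1161.25/2 = 580.6 m

580.6 m


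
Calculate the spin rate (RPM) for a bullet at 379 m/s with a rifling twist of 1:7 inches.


twist_m = 7*0.0254 = 0.1778 m
spin = v/twist = 379/0.1778 = 2131.609 rev/s
RPM = spin*60 = 2131.609*60 ≈ 127897 RPM

127897 RPM


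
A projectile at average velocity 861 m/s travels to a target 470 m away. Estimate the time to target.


t = d/v = 470/861 = 0.5459 s

0.5459 s


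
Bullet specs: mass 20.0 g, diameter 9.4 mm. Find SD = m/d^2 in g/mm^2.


SD = m/d^2 = 20.0/9.4^2 = 0.2263 g/mm^2

0.2263 g/mm^2


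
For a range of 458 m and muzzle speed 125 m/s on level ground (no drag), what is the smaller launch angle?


sin(2*theta) = R*g/v0^2 = 458*9.81/125^2 = 0.287551, theta = arcsin(0.287551)/2 = 8.356°

8.356 degrees


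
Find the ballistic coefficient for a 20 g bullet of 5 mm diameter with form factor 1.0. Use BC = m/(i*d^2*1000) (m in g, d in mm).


BC = m/(i*d^2*1000) = 20/(1.0 * 5^2 * 1000) = 0.0008

0.0008


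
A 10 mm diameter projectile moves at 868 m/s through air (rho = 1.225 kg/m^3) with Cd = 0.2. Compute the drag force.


A = pi*(d/2)^2 = pi*(10/2000)^2 = 7.85398e-05 m^2
Fd = 0.5*Cd*rho*A*v^2 = 0.5*0.2*1.225*7.85398e-05*868^2 = 7.249 N

7.249 N


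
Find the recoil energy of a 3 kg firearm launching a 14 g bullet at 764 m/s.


v_r = m_p*v_p/m_gun = 0.014*764/3 = 3.56533 m/s, E_r = 0.5*m_gun*v_r^2 = 0.5*3*3.56533^2 = 19.07 J

19.07 J


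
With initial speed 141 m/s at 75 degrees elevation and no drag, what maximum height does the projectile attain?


H = (v0*sin(theta))^2 / (2g) = (141*sin(75°))^2 / (2*9.81) = 945.4 m

945.4 m


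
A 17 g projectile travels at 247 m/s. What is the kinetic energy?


E = 0.5*m*v^2 = 0.5*0.017*247^2 = 518.6 J

518.6 J


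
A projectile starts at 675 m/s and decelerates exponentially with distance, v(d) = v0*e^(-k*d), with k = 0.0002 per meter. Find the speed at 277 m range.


v = v0*exp(-k*d) = 675*exp(-0.0002*277) = 638.6 m/s

638.6 m/s


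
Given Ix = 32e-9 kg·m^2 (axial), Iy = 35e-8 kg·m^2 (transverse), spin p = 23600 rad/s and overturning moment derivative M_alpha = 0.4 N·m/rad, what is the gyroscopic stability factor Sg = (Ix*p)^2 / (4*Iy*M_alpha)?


Sg = Ix^2 * p^2 / (4 * Iy * M_alpha) = (32e-9)^2 * 23600^2 / (4 * 35e-8 * 0.4) = 1.018

1.018


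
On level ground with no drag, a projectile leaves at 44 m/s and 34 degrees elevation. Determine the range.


R = v0^2 * sin(2*theta) / g = 44^2 * sin(2*34°) / 9.81 = 183 m

183 m


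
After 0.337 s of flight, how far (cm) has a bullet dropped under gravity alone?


drop = 0.5*g*t^2 = 0.5*9.81*0.337^2 = 0.557056 m ≈ 55.71 cm

55.71 cm


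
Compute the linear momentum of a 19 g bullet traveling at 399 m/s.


p = m*v = 0.019*399 = 7.581 kg·m/s

7.581 kg·m/s


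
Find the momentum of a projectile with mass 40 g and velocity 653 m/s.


p = m*v = 0.04*653 = 26.12 kg·m/s

26.12 kg·m/s


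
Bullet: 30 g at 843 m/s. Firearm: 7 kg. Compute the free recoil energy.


v_r = m_p*v_p/m_gun = 0.03*843/7 = 3.61286 m/s, E_r = 0.5*m_gun*v_r^2 = 0.5*7*3.61286^2 = 45.68 J

45.68 J


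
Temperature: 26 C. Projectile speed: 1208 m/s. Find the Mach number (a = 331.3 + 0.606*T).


a = 331.3 + 0.606*(26) = 347.056 m/s
M = v/a = 1208/347.056 = 3.481

3.481


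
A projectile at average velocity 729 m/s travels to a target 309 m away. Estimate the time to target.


t = d/v = 309/729 = 0.4239 s

0.4239 s


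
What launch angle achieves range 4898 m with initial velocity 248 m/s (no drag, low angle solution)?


sin(2*theta) = R*g/v0^2 = 4898*9.81/248^2 = 0.78124, theta = arcsin(0.78124)/2 = 25.69°

25.69 degrees


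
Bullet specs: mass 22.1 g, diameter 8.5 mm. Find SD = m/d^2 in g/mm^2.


SD = m/d^2 = 22.1/8.5^2 = 0.3059 g/mm^2

0.3059 g/mm^2


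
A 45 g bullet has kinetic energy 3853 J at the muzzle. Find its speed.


v = sqrt(2*E/m) = sqrt(2*3853/0.045) = 413.8 m/s

413.8 m/s


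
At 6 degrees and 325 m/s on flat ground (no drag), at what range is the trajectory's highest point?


R = v0^2*sin(2*theta)/g = 325^2*sin(2*6°)/9.81 = 2238.6 m
apex_dist = R/2 = 2238.6/2 = 1119 m

1119 m


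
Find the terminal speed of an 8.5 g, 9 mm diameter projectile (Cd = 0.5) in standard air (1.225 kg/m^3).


A = pi*(d/2)^2 = pi*(9/2000)^2 = 6.36173e-05 m^2
vt = sqrt(2mg/(Cd*rho*A)) = sqrt(2*0.0085*9.81/(0.5 * 1.225 * 6.36173e-05)) = 65.42 m/s

65.42 m/s


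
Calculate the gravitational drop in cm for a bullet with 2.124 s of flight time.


drop = 0.5*g*t^2 = 0.5*9.81*2.124^2 = 22.1283 m ≈ 2213 cm

2213 cm


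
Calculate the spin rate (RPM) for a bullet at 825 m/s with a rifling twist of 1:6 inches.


twist_m = 6*0.0254 = 0.1524 m
spin = v/twist = 825/0.1524 = 5413.386 rev/s
RPM = spin*60 = 5413.386*60 ≈ 324803 RPM

324803 RPM


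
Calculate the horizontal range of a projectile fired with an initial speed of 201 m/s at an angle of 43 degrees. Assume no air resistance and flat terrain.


R = v0^2 * sin(2*theta) / g = 201^2 * sin(2*43°) / 9.81 = 4108 m

4108 m


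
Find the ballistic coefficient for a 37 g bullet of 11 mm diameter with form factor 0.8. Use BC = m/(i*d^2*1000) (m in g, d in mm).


BC = m/(i*d^2*1000) = 37/(0.8 * 11^2 * 1000) = 0.0003822

0.0003822


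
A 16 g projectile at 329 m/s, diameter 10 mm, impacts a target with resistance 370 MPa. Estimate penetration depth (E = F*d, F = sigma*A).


A = pi*(d/2)^2 = pi*(10/2)^2 = 78.5398 mm^2
E = 0.5*m*v^2 = 0.5*0.016*329^2 = 865.928 J
depth = E/(sigma*A) = 865.928 J / (370 MPa * 78.5398 mm^2) = 865.928/(370 * 78.5398) m = 0.0297982 m ≈ 29.8 mm

29.8 mm


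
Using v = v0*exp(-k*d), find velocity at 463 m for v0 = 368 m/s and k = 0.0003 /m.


v = v0*exp(-k*d) = 368*exp(-0.0003*463) = 320.3 m/s

320.3 m/s


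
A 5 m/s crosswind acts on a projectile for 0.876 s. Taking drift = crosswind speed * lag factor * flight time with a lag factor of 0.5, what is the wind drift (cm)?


drift = v_wind * lag * t = 5 * 0.5 * 0.876 = 2.19 m ≈ 219 cm

219 cm


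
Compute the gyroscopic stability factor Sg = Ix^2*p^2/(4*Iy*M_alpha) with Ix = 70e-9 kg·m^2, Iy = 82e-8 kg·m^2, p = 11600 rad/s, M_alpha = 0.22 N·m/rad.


Sg = Ix^2 * p^2 / (4 * Iy * M_alpha) = (70e-9)^2 * 11600^2 / (4 * 82e-8 * 0.22) = 0.9137

0.9137


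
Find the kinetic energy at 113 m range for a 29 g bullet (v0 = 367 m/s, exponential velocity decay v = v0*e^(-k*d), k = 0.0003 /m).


v = v0*exp(-k*d) = 367*exp(-0.0003*113) = 354.767 m/s
E = 0.5*m*v^2 = 0.5*0.029*354.767^2 = 1825 J

1825 J


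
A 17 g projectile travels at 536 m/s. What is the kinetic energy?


E = 0.5*m*v^2 = 0.5*0.017*536^2 = 2442 J

2442 J


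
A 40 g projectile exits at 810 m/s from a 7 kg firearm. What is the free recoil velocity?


v_recoil = m_p * v_p / m_gun = 0.04 * 810 / 7 = 4.629 m/s

4.629 m/s


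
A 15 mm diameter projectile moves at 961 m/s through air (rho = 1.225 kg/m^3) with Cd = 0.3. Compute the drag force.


A = pi*(d/2)^2 = pi*(15/2000)^2 = 1.76715e-04 m^2
Fd = 0.5*Cd*rho*A*v^2 = 0.5*0.3*1.225*1.76715e-04*961^2 = 29.99 N

29.99 N


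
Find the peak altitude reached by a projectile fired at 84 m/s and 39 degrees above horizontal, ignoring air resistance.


H = (v0*sin(theta))^2 / (2g) = (84*sin(39°))^2 / (2*9.81) = 142.4 m

142.4 m


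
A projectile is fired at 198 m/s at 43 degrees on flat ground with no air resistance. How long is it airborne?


T = 2*v0*sin(theta)/g = 2*198*sin(43°)/9.81 = 27.53 s

27.53 s


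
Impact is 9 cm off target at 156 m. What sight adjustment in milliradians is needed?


1 mrad subtends 1 cm per 10 m of range, so adj = error_cm / (dist_m / 10) = 9 / (156/10) = 0.5769 mrad

0.5769 mrad


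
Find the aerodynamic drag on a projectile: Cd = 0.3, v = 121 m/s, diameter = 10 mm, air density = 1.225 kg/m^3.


A = pi*(d/2)^2 = pi*(10/2000)^2 = 7.85398e-05 m^2
Fd = 0.5*Cd*rho*A*v^2 = 0.5*0.3*1.225*7.85398e-05*121^2 = 0.2113 N

0.2113 N


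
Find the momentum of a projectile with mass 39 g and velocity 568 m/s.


p = m*v = 0.039*568 = 22.15 kg·m/s

22.15 kg·m/s


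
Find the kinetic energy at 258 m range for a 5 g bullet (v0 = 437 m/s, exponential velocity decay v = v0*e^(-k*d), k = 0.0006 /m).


v = v0*exp(-k*d) = 437*exp(-0.0006*258) = 374.328 m/s
E = 0.5*m*v^2 = 0.5*0.005*374.328^2 = 350.3 J

350.3 J


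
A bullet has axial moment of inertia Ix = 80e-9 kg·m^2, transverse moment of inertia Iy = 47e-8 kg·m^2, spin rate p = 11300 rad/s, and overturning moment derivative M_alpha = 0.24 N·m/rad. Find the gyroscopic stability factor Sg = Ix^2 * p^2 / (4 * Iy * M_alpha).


Sg = Ix^2 * p^2 / (4 * Iy * M_alpha) = (80e-9)^2 * 11300^2 / (4 * 47e-8 * 0.24) = 1.811

1.811


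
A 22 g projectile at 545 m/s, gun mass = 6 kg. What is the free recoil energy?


v_r = m_p*v_p/m_gun = 0.022*545/6 = 1.99833 m/s, E_r = 0.5*m_gun*v_r^2 = 0.5*6*1.99833^2 = 11.98 J

11.98 J


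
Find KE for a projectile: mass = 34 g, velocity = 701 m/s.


E = 0.5*m*v^2 = 0.5*0.034*701^2 = 8354 J

8354 J


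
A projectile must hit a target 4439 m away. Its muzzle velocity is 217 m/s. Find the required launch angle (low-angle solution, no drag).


sin(2*theta) = R*g/v0^2 = 4439*9.81/217^2 = 0.924772, theta = arcsin(0.924772)/2 = 33.82°

33.82 degrees


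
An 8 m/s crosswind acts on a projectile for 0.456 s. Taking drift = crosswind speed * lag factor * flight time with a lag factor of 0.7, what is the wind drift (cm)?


drift = v_wind * lag * t = 8 * 0.7 * 0.456 = 2.5536 m ≈ 255.4 cm

255.4 cm


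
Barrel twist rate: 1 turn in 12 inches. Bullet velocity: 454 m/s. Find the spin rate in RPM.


twist_m = 12*0.0254 = 0.3048 m
spin = v/twist = 454/0.3048 = 1489.501 rev/s
RPM = spin*60 = 1489.501*60 ≈ 89370 RPM

89370 RPM


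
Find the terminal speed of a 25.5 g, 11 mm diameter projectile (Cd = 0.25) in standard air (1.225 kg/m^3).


A = pi*(d/2)^2 = pi*(11/2000)^2 = 9.50332e-05 m^2
vt = sqrt(2mg/(Cd*rho*A)) = sqrt(2*0.0255*9.81/(0.25 * 1.225 * 9.50332e-05)) = 131.1 m/s

131.1 m/s


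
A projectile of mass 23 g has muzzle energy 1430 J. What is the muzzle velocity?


v = sqrt(2*E/m) = sqrt(2*1430/0.023) = 352.6 m/s

352.6 m/s


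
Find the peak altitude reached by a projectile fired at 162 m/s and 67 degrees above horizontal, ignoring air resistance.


H = (v0*sin(theta))^2 / (2g) = (162*sin(67°))^2 / (2*9.81) = 1133 m

1133 m


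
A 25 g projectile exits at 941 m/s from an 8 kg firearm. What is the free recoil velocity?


v_recoil = m_p * v_p / m_gun = 0.025 * 941 / 8 = 2.941 m/s

2.941 m/s


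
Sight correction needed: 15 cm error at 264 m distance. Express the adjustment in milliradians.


1 mrad subtends 1 cm per 10 m of range, so adj = error_cm / (dist_m / 10) = 15 / (264/10) = 0.5682 mrad

0.5682 mrad


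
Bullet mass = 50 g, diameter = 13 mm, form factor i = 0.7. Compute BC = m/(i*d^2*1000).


BC = m/(i*d^2*1000) = 50/(0.7 * 13^2 * 1000) = 0.0004227

0.0004227


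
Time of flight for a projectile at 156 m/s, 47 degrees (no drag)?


T = 2*v0*sin(theta)/g = 2*156*sin(47°)/9.81 = 23.26 s

23.26 s


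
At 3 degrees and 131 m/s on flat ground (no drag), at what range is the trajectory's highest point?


R = v0^2*sin(2*theta)/g = 131^2*sin(2*3°)/9.81 = 182.856 m
apex_dist = R/2 = 182.856/2 = 91.43 m

91.43 m


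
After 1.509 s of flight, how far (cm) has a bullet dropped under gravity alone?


drop = 0.5*g*t^2 = 0.5*9.81*1.509^2 = 11.1691 m ≈ 1117 cm

1117 cm


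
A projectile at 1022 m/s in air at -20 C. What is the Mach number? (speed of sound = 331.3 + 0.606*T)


a = 331.3 + 0.606*(-20) = 319.18 m/s
M = v/a = 1022/319.18 = 3.202

3.202


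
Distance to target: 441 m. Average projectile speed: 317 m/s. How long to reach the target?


t = d/v = 441/317 = 1.391 s

1.391 s


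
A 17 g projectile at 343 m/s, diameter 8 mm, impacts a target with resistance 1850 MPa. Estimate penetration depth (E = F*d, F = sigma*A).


A = pi*(d/2)^2 = pi*(8/2)^2 = 50.2655 mm^2
E = 0.5*m*v^2 = 0.5*0.017*343^2 = 1000.02 J
depth = E/(sigma*A) = 1000.02 J / (1850 MPa * 50.2655 mm^2) = 1000.02/(1850 * 50.2655) m = 0.0107539 m ≈ 10.75 mm

10.75 mm


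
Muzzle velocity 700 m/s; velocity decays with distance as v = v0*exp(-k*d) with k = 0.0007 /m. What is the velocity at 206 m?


v = v0*exp(-k*d) = 700*exp(-0.0007*206) = 606 m/s

606 m/s


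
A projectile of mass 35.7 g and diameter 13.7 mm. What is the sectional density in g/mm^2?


SD = m/d^2 = 35.7/13.7^2 = 0.1902 g/mm^2

0.1902 g/mm^2


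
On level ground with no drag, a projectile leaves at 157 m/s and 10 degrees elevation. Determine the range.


R = v0^2 * sin(2*theta) / g = 157^2 * sin(2*10°) / 9.81 = 859.4 m

859.4 m


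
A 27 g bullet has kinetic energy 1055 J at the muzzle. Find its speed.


v = sqrt(2*E/m) = sqrt(2*1055/0.027) = 279.5 m/s

279.5 m/s


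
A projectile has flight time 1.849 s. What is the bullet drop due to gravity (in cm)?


drop = 0.5*g*t^2 = 0.5*9.81*1.849^2 = 16.7692 m ≈ 1677 cm

1677 cm


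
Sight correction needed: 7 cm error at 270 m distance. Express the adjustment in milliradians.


1 mrad subtends 1 cm per 10 m of range, so adj = error_cm / (dist_m / 10) = 7 / (270/10) = 0.2593 mrad

0.2593 mrad


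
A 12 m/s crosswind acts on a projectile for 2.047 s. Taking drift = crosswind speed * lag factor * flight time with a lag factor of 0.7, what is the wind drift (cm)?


drift = v_wind * lag * t = 12 * 0.7 * 2.047 = 17.1948 m ≈ 1719 cm

1719 cm


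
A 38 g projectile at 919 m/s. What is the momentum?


p = m*v = 0.038*919 = 34.92 kg·m/s

34.92 kg·m/s


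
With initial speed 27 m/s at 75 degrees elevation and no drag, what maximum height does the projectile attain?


H = (v0*sin(theta))^2 / (2g) = (27*sin(75°))^2 / (2*9.81) = 34.67 m

34.67 m


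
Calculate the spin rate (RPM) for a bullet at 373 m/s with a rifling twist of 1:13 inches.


twist_m = 13*0.0254 = 0.3302 m
spin = v/twist = 373/0.3302 = 1129.618 rev/s
RPM = spin*60 = 1129.618*60 ≈ 67777 RPM

67777 RPM


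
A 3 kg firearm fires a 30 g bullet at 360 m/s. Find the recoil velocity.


v_recoil = m_p * v_p / m_gun = 0.03 * 360 / 3 = 3.6 m/s

3.6 m/s


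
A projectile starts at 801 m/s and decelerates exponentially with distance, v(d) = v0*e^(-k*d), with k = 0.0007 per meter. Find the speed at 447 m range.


v = v0*exp(-k*d) = 801*exp(-0.0007*447) = 585.8 m/s

585.8 m/s


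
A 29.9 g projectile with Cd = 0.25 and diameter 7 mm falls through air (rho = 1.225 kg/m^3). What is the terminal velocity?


A = pi*(d/2)^2 = pi*(7/2000)^2 = 3.84845e-05 m^2
vt = sqrt(2mg/(Cd*rho*A)) = sqrt(2*0.0299*9.81/(0.25 * 1.225 * 3.84845e-05)) = 223.1 m/s

223.1 m/s


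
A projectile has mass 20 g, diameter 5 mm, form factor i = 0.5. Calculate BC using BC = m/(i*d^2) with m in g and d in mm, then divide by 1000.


BC = m/(i*d^2*1000) = 20/(0.5 * 5^2 * 1000) = 0.0016

0.0016


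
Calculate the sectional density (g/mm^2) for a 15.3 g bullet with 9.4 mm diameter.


SD = m/d^2 = 15.3/9.4^2 = 0.1732 g/mm^2

0.1732 g/mm^2


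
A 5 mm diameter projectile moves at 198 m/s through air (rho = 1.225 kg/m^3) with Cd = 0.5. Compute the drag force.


A = pi*(d/2)^2 = pi*(5/2000)^2 = 1.96350e-05 m^2
Fd = 0.5*Cd*rho*A*v^2 = 0.5*0.5*1.225*1.96350e-05*198^2 = 0.2357 N

0.2357 N


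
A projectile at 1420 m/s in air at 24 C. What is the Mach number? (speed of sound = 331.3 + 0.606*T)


a = 331.3 + 0.606*(24) = 345.844 m/s
M = v/a = 1420/345.844 = 4.106

4.106


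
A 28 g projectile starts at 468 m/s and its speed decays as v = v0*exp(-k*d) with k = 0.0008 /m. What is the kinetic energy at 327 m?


v = v0*exp(-k*d) = 468*exp(-0.0008*327) = 360.275 m/s
E = 0.5*m*v^2 = 0.5*0.028*360.275^2 = 1817 J

1817 J


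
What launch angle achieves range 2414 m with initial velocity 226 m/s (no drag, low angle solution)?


sin(2*theta) = R*g/v0^2 = 2414*9.81/226^2 = 0.463649, theta = arcsin(0.463649)/2 = 13.81°

13.81 degrees


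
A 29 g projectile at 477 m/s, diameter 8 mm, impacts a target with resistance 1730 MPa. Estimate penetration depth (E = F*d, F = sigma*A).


A = pi*(d/2)^2 = pi*(8/2)^2 = 50.2655 mm^2
E = 0.5*m*v^2 = 0.5*0.029*477^2 = 3299.17 J
depth = E/(sigma*A) = 3299.17 J / (1730 MPa * 50.2655 mm^2) = 3299.17/(1730 * 50.2655) m = 0.0379393 m ≈ 37.94 mm

37.94 mm
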